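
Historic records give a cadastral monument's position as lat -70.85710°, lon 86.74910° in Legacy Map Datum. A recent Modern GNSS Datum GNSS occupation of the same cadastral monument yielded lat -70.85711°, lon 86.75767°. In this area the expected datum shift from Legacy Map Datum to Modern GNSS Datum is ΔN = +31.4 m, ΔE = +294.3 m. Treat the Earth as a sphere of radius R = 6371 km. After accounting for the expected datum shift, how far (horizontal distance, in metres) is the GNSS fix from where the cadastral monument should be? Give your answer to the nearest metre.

37 m

Observed coordinate differences: Δφ = -0.00001°, Δλ = +0.00857°.
Converting to metres (1° lat = 111195 m, cos φ = 0.327925): observed ΔN = -1.1 m, observed ΔE = 312.5 m.
Subtracting the expected shift leaves a residual of -1.1 − (31.4) = -32.5 m north and 312.5 − (294.3) = 18.2 m east.
Residual distance = √((-32.5)² + 18.2²) = 37.3 m.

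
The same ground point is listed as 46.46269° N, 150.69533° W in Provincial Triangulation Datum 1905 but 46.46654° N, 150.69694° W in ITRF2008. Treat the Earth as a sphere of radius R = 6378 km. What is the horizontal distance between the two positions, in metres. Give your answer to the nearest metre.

446 m

Δφ = 46.46654° − 46.46269° = +0.00385°; Δλ = -150.69694° − -150.69533° = -0.00161°.
1° along a meridian = πR/180 = 111317 m.
ΔN = Δφ × 111317 = 428.6 m; ΔE = Δλ × 111317 × cos(46.46269°) = -0.00161 × 111317 × 0.688827 = -123.5 m.
Distance = √(ΔE² + ΔN²) = √((-123.5)² + 428.6²) = 446.0 m.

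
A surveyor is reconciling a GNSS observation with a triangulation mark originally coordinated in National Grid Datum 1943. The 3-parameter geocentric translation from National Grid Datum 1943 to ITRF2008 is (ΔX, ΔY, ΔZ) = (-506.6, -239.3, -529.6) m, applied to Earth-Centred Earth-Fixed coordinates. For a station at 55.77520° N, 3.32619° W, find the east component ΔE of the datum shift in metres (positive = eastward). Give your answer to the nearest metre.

At φ = 55.77520°, λ = -3.32619°: sin φ = 0.826837, cos φ = 0.562441, sin λ = -0.058020, cos λ = 0.998315.
ΔE = −sin λ·ΔX + cos λ·ΔY = −(-0.058020)·(-506.6) + (0.998315)·(-239.3) = -268.29 m.

ΔE = -268 m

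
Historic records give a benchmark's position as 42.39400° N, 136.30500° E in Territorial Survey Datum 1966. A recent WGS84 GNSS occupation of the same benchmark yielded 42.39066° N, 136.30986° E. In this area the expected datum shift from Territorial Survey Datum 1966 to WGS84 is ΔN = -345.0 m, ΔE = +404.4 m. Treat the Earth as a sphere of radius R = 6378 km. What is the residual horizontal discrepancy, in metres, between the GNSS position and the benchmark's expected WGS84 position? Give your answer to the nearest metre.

Observed coordinate differences: Δφ = -0.00334°, Δλ = +0.00486°.
Converting to metres (1° lat = 111317 m, cos φ = 0.738526): observed ΔN = -371.8 m, observed ΔE = 399.5 m.
Subtracting the expected shift leaves a residual of -371.8 − (-345.0) = -26.8 m north and 399.5 − (404.4) = -4.9 m east.
Residual distance = √((-26.8)² + (-4.9)²) = 27.2 m.

27 m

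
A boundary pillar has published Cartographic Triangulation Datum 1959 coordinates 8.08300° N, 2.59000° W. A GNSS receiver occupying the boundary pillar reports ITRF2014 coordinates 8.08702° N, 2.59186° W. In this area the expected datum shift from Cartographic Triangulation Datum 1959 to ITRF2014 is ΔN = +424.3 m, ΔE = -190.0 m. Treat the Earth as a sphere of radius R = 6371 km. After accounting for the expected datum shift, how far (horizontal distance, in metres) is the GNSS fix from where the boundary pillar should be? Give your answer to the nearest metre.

Observed coordinate differences: Δφ = +0.00402°, Δλ = -0.00186°.
Converting to metres (1° lat = 111195 m, cos φ = 0.990065): observed ΔN = 447.0 m, observed ΔE = -204.8 m.
Subtracting the expected shift leaves a residual of 447.0 − (424.3) = 22.7 m north and -204.8 − (-190.0) = -14.8 m east.
Residual distance = √(22.7² + (-14.8)²) = 27.1 m.

27 m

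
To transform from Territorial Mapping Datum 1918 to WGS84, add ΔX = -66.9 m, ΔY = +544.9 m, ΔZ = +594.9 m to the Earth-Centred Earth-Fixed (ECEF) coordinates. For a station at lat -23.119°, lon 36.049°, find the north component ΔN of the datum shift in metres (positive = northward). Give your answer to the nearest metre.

The local north axis is (−sin φ cos λ, −sin φ sin λ, cos φ), giving ΔN = -21.238 + 125.905 + 547.124 = 651.79 m.

ΔN = 652 m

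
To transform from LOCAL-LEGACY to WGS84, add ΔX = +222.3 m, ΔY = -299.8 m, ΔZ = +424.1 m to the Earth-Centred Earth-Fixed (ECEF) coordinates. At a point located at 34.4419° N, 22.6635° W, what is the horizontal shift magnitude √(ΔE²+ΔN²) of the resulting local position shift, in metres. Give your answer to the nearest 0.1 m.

254.6 m

The local east axis at (φ, λ) is (−sin λ, cos λ, 0), so ΔE = −sin(-22.6635°)·222.3 + cos(-22.6635°)·(-299.8) = -190.99 m.
The local north axis is (−sin φ cos λ, −sin φ sin λ, cos φ), giving ΔN = -116.018 − 65.334 + 349.755 = 168.40 m.
Horizontal magnitude = √(ΔE² + ΔN²) = √((-190.99)² + 168.40²) = 254.63 m.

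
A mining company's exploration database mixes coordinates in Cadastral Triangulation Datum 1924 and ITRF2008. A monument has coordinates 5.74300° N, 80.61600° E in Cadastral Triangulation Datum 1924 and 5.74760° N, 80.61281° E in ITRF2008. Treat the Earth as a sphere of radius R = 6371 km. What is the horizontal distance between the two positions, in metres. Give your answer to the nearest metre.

Δφ = 5.74760° − 5.74300° = +0.00460°; Δλ = 80.61281° − 80.61600° = -0.00319°.
1° along a meridian = πR/180 = 111195 m.
ΔN = Δφ × 111195 = 511.5 m; ΔE = Δλ × 111195 × cos(5.74300°) = -0.00319 × 111195 × 0.994981 = -352.9 m.
Distance = √(ΔE² + ΔN²) = √((-352.9)² + 511.5²) = 621.4 m.

621 m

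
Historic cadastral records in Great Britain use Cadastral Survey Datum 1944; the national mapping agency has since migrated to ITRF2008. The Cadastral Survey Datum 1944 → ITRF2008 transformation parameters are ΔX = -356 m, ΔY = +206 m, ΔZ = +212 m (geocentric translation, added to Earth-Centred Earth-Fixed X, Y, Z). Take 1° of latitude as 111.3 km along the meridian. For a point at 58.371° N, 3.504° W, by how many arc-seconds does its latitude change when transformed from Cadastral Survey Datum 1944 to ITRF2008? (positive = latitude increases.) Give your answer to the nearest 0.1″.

Δφ = 13.7″

sin φ = 0.851462, cos φ = 0.524417, sin λ = -0.061118, cos λ = 0.998131.
North component: ΔN = −sin φ cos λ·ΔX − sin φ sin λ·ΔY + cos φ·ΔZ = −(0.851462)(0.998131)(-356) − (0.851462)(-0.061118)(206) + (0.524417)(212) = 424.45 m.
1° of latitude spans 111300 m, so Δφ = 424.45 / 111300 × 3600 = 13.729″.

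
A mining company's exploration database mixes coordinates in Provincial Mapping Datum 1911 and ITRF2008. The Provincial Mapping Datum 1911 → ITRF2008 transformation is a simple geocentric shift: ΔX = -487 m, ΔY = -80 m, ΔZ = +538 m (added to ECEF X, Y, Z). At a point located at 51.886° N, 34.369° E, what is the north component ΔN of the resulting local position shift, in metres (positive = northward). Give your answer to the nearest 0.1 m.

ΔN = 683.9 m

The local north axis is (−sin φ cos λ, −sin φ sin λ, cos φ), giving ΔN = 316.271 + 35.532 + 332.069 = 683.87 m.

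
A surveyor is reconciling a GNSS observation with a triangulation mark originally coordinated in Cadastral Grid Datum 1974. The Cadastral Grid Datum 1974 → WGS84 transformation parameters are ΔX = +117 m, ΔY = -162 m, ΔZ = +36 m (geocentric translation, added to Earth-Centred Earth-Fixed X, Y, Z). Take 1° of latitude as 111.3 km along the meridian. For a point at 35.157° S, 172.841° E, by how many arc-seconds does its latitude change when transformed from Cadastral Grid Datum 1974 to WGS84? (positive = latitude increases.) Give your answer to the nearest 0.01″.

sin φ = -0.575819, cos φ = 0.817577, sin λ = 0.124623, cos λ = -0.992204.
North component: ΔN = −sin φ cos λ·ΔX − sin φ sin λ·ΔY + cos φ·ΔZ = −(-0.575819)(-0.992204)(117) − (-0.575819)(0.124623)(-162) + (0.817577)(36) = -49.04 m.
1° of latitude spans 111300 m, so Δφ = -49.04 / 111300 × 3600 = -1.586″.

Δφ = -1.59″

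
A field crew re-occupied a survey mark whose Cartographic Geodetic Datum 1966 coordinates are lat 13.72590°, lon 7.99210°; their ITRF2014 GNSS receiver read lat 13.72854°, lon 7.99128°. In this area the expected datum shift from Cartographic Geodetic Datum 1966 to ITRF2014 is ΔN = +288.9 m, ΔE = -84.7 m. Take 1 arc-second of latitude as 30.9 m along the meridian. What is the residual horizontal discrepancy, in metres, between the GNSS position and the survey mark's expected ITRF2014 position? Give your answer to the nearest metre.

Observed coordinate differences: Δφ = +0.00264°, Δλ = -0.00082°.
Converting to metres (1° lat = 111240 m, cos φ = 0.971442): observed ΔN = 293.7 m, observed ΔE = -88.6 m.
Subtracting the expected shift leaves a residual of 293.7 − (288.9) = 4.8 m north and -88.6 − (-84.7) = -3.9 m east.
Residual distance = √(4.8² + (-3.9)²) = 6.2 m.

6 m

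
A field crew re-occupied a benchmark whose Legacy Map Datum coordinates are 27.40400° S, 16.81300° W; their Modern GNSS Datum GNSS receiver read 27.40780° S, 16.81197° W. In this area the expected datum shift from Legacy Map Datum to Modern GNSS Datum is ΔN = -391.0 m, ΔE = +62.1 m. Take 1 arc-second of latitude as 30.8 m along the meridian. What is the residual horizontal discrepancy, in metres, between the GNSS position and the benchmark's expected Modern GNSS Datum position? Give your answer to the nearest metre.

50 m

Observed coordinate differences: Δφ = -0.00380°, Δλ = +0.00103°.
Converting to metres (1° lat = 110880 m, cos φ = 0.887783): observed ΔN = -421.3 m, observed ΔE = 101.4 m.
Subtracting the expected shift leaves a residual of -421.3 − (-391.0) = -30.3 m north and 101.4 − (62.1) = 39.3 m east.
Residual distance = √((-30.3)² + 39.3²) = 49.6 m.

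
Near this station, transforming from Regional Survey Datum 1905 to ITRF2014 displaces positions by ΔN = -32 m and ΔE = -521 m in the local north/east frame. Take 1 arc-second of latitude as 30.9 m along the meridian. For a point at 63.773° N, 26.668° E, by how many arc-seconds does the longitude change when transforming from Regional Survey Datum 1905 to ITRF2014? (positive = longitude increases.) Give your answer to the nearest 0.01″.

Δλ = -38.15″

At latitude 63.773°, cos φ = 0.441929.
1″ of longitude at this latitude = 30.90 × cos φ = 13.6556 m, so Δλ = -521.0 / 13.6556 = -38.153″.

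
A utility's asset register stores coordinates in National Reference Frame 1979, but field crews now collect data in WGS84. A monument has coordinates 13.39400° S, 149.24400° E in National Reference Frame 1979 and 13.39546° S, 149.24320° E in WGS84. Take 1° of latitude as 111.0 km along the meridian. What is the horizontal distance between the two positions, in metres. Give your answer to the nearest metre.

184 m

Δφ = -13.39546° − -13.39400° = -0.00146°; Δλ = 149.24320° − 149.24400° = -0.00080°.
ΔN = Δφ × 111000 = -162.1 m; ΔE = Δλ × 111000 × cos(-13.39400°) = -0.00080 × 111000 × 0.972800 = -86.4 m.
Distance = √(ΔE² + ΔN²) = √((-86.4)² + (-162.1)²) = 183.6 m.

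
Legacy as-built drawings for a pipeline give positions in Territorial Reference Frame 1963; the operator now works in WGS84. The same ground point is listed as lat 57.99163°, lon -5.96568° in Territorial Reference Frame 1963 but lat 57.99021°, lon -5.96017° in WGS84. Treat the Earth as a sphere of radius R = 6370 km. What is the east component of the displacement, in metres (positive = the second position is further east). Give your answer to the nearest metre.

Δφ = 57.99021° − 57.99163° = -0.00142°; Δλ = -5.96017° − -5.96568° = +0.00551°.
1° along a meridian = πR/180 = 111177 m.
ΔN = Δφ × 111177 = -157.9 m; ΔE = Δλ × 111177 × cos(57.99163°) = +0.00551 × 111177 × 0.530043 = 324.7 m.

ΔE = 325 m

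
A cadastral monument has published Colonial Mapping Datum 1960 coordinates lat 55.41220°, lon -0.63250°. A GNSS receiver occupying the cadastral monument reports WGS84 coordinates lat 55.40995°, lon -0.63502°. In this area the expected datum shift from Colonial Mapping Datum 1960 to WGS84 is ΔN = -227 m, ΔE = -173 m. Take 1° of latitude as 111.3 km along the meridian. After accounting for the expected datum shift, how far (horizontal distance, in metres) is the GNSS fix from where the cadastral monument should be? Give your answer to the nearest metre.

27 m

Observed coordinate differences: Δφ = -0.00225°, Δλ = -0.00252°.
Converting to metres (1° lat = 111300 m, cos φ = 0.567668): observed ΔN = -250.4 m, observed ΔE = -159.2 m.
Subtracting the expected shift leaves a residual of -250.4 − (-227) = -23.4 m north and -159.2 − (-173) = 13.8 m east.
Residual distance = √((-23.4)² + 13.8²) = 27.2 m.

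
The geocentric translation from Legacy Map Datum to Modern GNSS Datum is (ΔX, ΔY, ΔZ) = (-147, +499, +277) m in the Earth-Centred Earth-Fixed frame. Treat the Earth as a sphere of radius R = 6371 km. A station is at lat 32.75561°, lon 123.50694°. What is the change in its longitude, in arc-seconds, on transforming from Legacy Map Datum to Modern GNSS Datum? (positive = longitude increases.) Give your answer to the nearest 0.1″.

sin φ = 0.541057, cos φ = 0.840986, sin λ = 0.833819, cos λ = -0.552038.
East component: ΔE = −sin λ·ΔX + cos λ·ΔY = −(0.833819)(-147) + (-0.552038)(499) = -152.90 m.
1° of latitude spans πR/180 = 111195 m; at latitude φ, 1° of longitude spans that × cos φ = 93513.4 m, so Δλ = -152.90 / 93513.4 × 3600 = -5.886″.

Δλ = -5.9″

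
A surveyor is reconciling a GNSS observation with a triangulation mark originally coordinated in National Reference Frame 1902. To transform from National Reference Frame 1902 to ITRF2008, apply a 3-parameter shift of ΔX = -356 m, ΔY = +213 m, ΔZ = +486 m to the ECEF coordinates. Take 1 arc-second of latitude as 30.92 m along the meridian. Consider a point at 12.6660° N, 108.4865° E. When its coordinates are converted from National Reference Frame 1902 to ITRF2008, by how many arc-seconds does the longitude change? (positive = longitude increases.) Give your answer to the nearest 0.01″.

Δλ = 8.95″

sin φ = 0.219267, cos φ = 0.975665, sin λ = 0.948398, cos λ = -0.317081.
East component: ΔE = −sin λ·ΔX + cos λ·ΔY = −(0.948398)(-356) + (-0.317081)(213) = 270.09 m.
1° of latitude spans 3600 × 30.92 = 111312 m; at latitude φ, 1° of longitude spans that × cos φ = 108603.2 m, so Δλ = 270.09 / 108603.2 × 3600 = 8.953″.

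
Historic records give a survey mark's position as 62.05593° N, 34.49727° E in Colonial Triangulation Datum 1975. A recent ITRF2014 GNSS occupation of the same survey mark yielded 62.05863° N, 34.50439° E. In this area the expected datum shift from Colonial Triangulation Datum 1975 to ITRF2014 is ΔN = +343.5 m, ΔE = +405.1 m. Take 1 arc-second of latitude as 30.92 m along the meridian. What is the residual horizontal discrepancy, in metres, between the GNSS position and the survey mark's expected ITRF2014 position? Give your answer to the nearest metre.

Observed coordinate differences: Δφ = +0.00270°, Δλ = +0.00712°.
Converting to metres (1° lat = 111312 m, cos φ = 0.468609): observed ΔN = 300.5 m, observed ΔE = 371.4 m.
Subtracting the expected shift leaves a residual of 300.5 − (343.5) = -43.0 m north and 371.4 − (405.1) = -33.7 m east.
Residual distance = √((-43.0)² + (-33.7)²) = 54.6 m.

55 m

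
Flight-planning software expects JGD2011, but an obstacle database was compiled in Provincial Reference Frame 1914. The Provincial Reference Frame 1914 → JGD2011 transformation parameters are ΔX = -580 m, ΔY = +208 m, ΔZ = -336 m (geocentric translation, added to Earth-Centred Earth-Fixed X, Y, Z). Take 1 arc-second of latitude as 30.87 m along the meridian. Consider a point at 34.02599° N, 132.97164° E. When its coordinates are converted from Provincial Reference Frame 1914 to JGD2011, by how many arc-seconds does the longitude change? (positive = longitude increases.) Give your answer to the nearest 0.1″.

Δλ = 11.0″

sin φ = 0.559569, cos φ = 0.828784, sin λ = 0.731691, cos λ = -0.681636.
East component: ΔE = −sin λ·ΔX + cos λ·ΔY = −(0.731691)(-580) + (-0.681636)(208) = 282.60 m.
1° of latitude spans 3600 × 30.87 = 111132 m; at latitude φ, 1° of longitude spans that × cos φ = 92104.4 m, so Δλ = 282.60 / 92104.4 × 3600 = 11.046″.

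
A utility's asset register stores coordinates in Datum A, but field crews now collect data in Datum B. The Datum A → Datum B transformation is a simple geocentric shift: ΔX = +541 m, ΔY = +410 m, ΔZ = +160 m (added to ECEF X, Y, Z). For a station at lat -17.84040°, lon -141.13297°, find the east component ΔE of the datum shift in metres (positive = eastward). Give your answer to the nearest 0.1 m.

ΔE = 20.3 m

The local east axis at (φ, λ) is (−sin λ, cos λ, 0), so ΔE = −sin(-141.13297°)·541 + cos(-141.13297°)·410 = 20.26 m.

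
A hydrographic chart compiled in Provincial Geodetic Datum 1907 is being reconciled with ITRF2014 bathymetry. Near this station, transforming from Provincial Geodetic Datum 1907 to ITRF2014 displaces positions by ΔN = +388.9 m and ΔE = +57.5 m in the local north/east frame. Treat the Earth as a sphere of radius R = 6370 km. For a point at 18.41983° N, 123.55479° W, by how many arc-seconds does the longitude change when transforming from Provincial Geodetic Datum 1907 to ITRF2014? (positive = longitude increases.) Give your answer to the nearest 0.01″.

Δλ = 1.96″

At latitude 18.41983°, cos φ = 0.948767.
One radian of longitude at latitude φ spans R cos φ, so Δλ = ΔE / (R cos φ) = 57.5 / (6370000 × 0.948767) = 9.5141e-06 rad = 1.962″.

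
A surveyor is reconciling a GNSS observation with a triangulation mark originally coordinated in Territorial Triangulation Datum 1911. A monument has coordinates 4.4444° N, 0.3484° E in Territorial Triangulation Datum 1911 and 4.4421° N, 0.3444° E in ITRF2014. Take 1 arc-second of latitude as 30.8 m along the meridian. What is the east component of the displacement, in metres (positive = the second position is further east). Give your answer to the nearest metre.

Δφ = 4.4421° − 4.4444° = -0.0023°; Δλ = 0.3444° − 0.3484° = -0.0040°.
1° of latitude = 3600 × 30.80 = 110880 m.
ΔN = Δφ × 110880 = -255.0 m; ΔE = Δλ × 110880 × cos(4.4444°) = -0.0040 × 110880 × 0.996993 = -442.2 m.

ΔE = -442 m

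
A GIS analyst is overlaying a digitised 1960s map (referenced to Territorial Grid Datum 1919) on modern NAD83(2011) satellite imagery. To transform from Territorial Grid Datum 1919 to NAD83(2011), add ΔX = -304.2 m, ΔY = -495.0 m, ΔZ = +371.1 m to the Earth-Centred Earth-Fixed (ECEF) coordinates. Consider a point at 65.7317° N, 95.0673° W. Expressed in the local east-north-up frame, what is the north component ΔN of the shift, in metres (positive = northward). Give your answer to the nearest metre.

ΔN = -321 m

At φ = 65.7317°, λ = -95.0673°: sin φ = 0.911631, cos φ = 0.411010, sin λ = -0.996092, cos λ = -0.088326.
ΔN = −sin φ cos λ·ΔX − sin φ sin λ·ΔY + cos φ·ΔZ = −(0.911631)(-0.088326)(-304.2) − (0.911631)(-0.996092)(-495.0) + (0.411010)(371.1) = -321.46 m.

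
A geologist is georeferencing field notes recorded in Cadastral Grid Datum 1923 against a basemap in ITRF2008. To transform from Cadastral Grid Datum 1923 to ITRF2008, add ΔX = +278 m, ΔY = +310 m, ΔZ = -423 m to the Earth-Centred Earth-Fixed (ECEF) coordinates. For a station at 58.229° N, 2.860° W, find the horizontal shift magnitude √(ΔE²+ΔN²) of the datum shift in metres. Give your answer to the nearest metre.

551 m

The local east axis at (φ, λ) is (−sin λ, cos λ, 0), so ΔE = −sin(-2.860°)·278 + cos(-2.860°)·310 = 323.48 m.
The local north axis is (−sin φ cos λ, −sin φ sin λ, cos φ), giving ΔN = -236.050 + 13.150 − 222.720 = -445.62 m.
Horizontal magnitude = √(ΔE² + ΔN²) = √(323.48² + (-445.62)²) = 550.65 m.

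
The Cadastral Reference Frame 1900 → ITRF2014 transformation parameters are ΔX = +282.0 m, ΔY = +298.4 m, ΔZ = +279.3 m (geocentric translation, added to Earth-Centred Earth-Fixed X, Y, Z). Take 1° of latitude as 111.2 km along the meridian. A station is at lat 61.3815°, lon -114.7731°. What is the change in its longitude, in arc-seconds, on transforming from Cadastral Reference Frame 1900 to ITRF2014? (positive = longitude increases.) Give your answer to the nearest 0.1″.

sin φ = 0.877828, cos φ = 0.478975, sin λ = -0.907974, cos λ = -0.419026.
East component: ΔE = −sin λ·ΔX + cos λ·ΔY = −(-0.907974)(282.0) + (-0.419026)(298.4) = 131.01 m.
1° of latitude spans 111200 m; at latitude φ, 1° of longitude spans that × cos φ = 53262.1 m, so Δλ = 131.01 / 53262.1 × 3600 = 8.855″.

Δλ = 8.9″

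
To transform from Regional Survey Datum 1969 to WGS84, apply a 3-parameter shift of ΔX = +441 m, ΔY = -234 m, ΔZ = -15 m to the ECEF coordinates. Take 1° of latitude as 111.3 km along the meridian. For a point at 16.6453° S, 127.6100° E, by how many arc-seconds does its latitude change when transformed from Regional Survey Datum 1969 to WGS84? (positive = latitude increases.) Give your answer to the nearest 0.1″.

sin φ = -0.286446, cos φ = 0.958096, sin λ = 0.792183, cos λ = -0.610283.
North component: ΔN = −sin φ cos λ·ΔX − sin φ sin λ·ΔY + cos φ·ΔZ = −(-0.286446)(-0.610283)(441) − (-0.286446)(0.792183)(-234) + (0.958096)(-15) = -144.56 m.
1° of latitude spans 111300 m, so Δφ = -144.56 / 111300 × 3600 = -4.676″.

Δφ = -4.7″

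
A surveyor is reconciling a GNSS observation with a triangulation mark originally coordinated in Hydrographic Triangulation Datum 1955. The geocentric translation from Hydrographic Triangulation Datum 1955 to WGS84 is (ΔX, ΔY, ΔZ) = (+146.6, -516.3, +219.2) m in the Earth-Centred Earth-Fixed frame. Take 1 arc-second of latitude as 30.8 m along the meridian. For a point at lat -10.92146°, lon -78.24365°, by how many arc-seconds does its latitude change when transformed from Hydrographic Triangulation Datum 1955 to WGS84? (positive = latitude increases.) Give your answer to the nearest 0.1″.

Δφ = 10.3″

sin φ = -0.189463, cos φ = 0.981888, sin λ = -0.979023, cos λ = 0.203750.
North component: ΔN = −sin φ cos λ·ΔX − sin φ sin λ·ΔY + cos φ·ΔZ = −(-0.189463)(0.203750)(146.6) − (-0.189463)(-0.979023)(-516.3) + (0.981888)(219.2) = 316.66 m.
1° of latitude spans 3600 × 30.80 = 110880 m, so Δφ = 316.66 / 110880 × 3600 = 10.281″.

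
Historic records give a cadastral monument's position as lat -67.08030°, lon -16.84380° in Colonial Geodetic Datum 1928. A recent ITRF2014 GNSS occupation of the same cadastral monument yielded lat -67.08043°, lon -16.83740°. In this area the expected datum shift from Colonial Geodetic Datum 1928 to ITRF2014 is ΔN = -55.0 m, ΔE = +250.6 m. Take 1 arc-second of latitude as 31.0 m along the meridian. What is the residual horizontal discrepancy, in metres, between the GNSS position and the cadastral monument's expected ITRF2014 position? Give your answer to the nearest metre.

Observed coordinate differences: Δφ = -0.00013°, Δλ = +0.00640°.
Converting to metres (1° lat = 111600 m, cos φ = 0.389441): observed ΔN = -14.5 m, observed ΔE = 278.2 m.
Subtracting the expected shift leaves a residual of -14.5 − (-55.0) = 40.5 m north and 278.2 − (250.6) = 27.6 m east.
Residual distance = √(40.5² + 27.6²) = 49.0 m.

49 m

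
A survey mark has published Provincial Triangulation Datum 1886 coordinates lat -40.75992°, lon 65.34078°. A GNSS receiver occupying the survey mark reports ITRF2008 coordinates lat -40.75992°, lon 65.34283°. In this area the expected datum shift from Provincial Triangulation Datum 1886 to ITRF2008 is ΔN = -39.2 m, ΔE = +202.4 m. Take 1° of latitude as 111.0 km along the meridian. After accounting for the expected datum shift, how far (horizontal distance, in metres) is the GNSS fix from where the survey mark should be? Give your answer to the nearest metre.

Observed coordinate differences: Δφ = +0.00000°, Δλ = +0.00205°.
Converting to metres (1° lat = 111000 m, cos φ = 0.757452): observed ΔN = 0.0 m, observed ΔE = 172.4 m.
Subtracting the expected shift leaves a residual of 0.0 − (-39.2) = 39.2 m north and 172.4 − (202.4) = -30.0 m east.
Residual distance = √(39.2² + (-30.0)²) = 49.4 m.

49 m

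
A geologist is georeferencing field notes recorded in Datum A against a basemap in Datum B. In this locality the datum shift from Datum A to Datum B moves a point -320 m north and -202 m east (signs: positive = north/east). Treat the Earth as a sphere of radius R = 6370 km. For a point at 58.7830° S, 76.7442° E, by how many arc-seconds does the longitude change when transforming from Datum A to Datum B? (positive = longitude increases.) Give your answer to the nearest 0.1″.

Δλ = -12.6″

At latitude -58.7830°, cos φ = 0.518281.
One radian of longitude at latitude φ spans R cos φ, so Δλ = ΔE / (R cos φ) = -202.0 / (6370000 × 0.518281) = -6.1185e-05 rad = -12.620″.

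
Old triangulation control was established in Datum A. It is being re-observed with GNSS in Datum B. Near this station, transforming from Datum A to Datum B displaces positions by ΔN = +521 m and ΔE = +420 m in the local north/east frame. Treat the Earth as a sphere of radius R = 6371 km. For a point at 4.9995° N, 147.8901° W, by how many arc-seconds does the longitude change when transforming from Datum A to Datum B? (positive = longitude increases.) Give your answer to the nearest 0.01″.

Δλ = 13.65″

At latitude 4.9995°, cos φ = 0.996195.
One radian of longitude at latitude φ spans R cos φ, so Δλ = ΔE / (R cos φ) = 420.0 / (6371000 × 0.996195) = 6.6175e-05 rad = 13.650″.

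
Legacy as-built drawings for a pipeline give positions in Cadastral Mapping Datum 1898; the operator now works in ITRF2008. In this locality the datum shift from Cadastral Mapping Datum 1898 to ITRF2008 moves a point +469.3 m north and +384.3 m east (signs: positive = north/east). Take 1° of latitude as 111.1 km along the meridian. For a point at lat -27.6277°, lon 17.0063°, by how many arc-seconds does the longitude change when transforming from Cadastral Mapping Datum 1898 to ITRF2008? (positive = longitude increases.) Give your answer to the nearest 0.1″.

Δλ = 14.1″

At latitude -27.6277°, cos φ = 0.885979.
1° of longitude at this latitude = 111.1 × cos φ = 98.43 km, so Δλ = 384.3 / 98432.3 = 0.0039042° = 14.055″.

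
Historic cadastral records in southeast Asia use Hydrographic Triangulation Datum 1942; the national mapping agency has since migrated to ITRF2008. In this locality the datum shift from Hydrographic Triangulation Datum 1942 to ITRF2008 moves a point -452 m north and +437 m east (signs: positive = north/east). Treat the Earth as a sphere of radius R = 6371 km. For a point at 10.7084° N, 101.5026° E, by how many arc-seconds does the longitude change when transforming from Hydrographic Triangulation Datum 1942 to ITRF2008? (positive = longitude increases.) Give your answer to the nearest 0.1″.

Δλ = 14.4″

At latitude 10.7084°, cos φ = 0.982586.
One radian of longitude at latitude φ spans R cos φ, so Δλ = ΔE / (R cos φ) = 437.0 / (6371000 × 0.982586) = 6.9808e-05 rad = 14.399″.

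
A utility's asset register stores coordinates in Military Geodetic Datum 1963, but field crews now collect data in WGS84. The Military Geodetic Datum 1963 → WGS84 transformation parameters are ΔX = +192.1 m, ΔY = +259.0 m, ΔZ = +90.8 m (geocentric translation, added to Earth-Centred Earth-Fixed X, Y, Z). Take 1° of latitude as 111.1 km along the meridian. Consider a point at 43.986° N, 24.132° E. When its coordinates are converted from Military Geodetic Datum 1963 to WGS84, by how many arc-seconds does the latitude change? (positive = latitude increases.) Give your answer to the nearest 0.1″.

sin φ = 0.694483, cos φ = 0.719510, sin λ = 0.408840, cos λ = 0.912606.
North component: ΔN = −sin φ cos λ·ΔX − sin φ sin λ·ΔY + cos φ·ΔZ = −(0.694483)(0.912606)(192.1) − (0.694483)(0.408840)(259.0) + (0.719510)(90.8) = -129.96 m.
1° of latitude spans 111100 m, so Δφ = -129.96 / 111100 × 3600 = -4.211″.

Δφ = -4.2″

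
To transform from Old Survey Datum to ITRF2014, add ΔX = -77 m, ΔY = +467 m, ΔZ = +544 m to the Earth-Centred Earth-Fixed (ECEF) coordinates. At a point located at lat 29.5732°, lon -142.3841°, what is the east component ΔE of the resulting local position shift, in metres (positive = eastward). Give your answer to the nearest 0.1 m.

ΔE = -416.9 m

At φ = 29.5732°, λ = -142.3841°: sin φ = 0.493535, cos φ = 0.869726, sin λ = -0.610365, cos λ = -0.792120.
ΔE = −sin λ·ΔX + cos λ·ΔY = −(-0.610365)·(-77) + (-0.792120)·(467) = -416.92 m.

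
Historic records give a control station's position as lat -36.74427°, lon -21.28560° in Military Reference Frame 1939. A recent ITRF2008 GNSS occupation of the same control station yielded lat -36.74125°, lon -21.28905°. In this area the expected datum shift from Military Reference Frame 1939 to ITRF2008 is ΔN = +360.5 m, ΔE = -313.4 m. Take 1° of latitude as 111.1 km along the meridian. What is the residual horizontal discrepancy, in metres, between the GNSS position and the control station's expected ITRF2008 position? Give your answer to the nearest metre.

26 m

Observed coordinate differences: Δφ = +0.00302°, Δλ = -0.00345°.
Converting to metres (1° lat = 111100 m, cos φ = 0.801314): observed ΔN = 335.5 m, observed ΔE = -307.1 m.
Subtracting the expected shift leaves a residual of 335.5 − (360.5) = -25.0 m north and -307.1 − (-313.4) = 6.3 m east.
Residual distance = √((-25.0)² + 6.3²) = 25.8 m.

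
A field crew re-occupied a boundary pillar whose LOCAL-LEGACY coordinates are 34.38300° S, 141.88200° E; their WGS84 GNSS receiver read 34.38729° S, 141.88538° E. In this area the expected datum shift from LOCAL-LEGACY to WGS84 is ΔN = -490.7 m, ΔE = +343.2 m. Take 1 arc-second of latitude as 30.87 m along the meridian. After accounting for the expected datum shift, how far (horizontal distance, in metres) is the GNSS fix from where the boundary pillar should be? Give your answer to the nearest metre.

36 m

Observed coordinate differences: Δφ = -0.00429°, Δλ = +0.00338°.
Converting to metres (1° lat = 111132 m, cos φ = 0.825281): observed ΔN = -476.8 m, observed ΔE = 310.0 m.
Subtracting the expected shift leaves a residual of -476.8 − (-490.7) = 13.9 m north and 310.0 − (343.2) = -33.2 m east.
Residual distance = √(13.9² + (-33.2)²) = 36.0 m.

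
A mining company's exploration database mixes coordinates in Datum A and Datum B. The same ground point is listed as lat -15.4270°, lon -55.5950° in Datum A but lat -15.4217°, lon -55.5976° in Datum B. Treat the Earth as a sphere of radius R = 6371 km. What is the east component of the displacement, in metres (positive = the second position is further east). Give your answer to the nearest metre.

ΔE = -279 m

Δφ = -15.4217° − -15.4270° = +0.0053°; Δλ = -55.5976° − -55.5950° = -0.0026°.
1° along a meridian = πR/180 = 111195 m.
ΔN = Δφ × 111195 = 589.3 m; ΔE = Δλ × 111195 × cos(-15.4270°) = -0.0026 × 111195 × 0.963970 = -278.7 m.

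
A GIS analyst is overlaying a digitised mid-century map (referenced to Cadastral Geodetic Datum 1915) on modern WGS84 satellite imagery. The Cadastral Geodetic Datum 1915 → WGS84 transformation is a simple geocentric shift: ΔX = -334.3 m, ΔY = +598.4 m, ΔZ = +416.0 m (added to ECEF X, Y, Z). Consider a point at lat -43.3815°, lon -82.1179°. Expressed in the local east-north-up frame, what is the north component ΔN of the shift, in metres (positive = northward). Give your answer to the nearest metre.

The local north axis is (−sin φ cos λ, −sin φ sin λ, cos φ), giving ΔN = -31.488 − 407.130 + 302.347 = -136.27 m.

ΔN = -136 m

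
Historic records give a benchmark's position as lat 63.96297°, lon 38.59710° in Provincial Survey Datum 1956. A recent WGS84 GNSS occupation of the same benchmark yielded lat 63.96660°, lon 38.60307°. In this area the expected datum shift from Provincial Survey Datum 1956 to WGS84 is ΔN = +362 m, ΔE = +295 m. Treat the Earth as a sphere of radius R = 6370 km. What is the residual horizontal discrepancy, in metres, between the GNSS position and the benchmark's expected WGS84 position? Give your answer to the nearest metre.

Observed coordinate differences: Δφ = +0.00363°, Δλ = +0.00597°.
Converting to metres (1° lat = 111177 m, cos φ = 0.438952): observed ΔN = 403.6 m, observed ΔE = 291.3 m.
Subtracting the expected shift leaves a residual of 403.6 − (362) = 41.6 m north and 291.3 − (295) = -3.7 m east.
Residual distance = √(41.6² + (-3.7)²) = 41.7 m.

42 m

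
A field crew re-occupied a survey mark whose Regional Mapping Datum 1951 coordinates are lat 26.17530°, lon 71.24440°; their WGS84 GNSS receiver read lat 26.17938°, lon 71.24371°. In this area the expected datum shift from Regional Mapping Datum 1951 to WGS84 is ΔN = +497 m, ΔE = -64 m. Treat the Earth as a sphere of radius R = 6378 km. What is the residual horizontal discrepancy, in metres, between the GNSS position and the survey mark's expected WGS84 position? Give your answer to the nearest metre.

Observed coordinate differences: Δφ = +0.00408°, Δλ = -0.00069°.
Converting to metres (1° lat = 111317 m, cos φ = 0.897449): observed ΔN = 454.2 m, observed ΔE = -68.9 m.
Subtracting the expected shift leaves a residual of 454.2 − (497) = -42.8 m north and -68.9 − (-64) = -4.9 m east.
Residual distance = √((-42.8)² + (-4.9)²) = 43.1 m.

43 m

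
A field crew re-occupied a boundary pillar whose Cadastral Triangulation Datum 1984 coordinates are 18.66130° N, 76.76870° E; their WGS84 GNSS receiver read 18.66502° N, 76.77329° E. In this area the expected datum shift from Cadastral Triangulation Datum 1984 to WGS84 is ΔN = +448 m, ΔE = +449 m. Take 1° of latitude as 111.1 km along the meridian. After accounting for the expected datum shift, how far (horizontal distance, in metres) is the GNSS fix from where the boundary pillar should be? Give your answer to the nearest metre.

49 m

Observed coordinate differences: Δφ = +0.00372°, Δλ = +0.00459°.
Converting to metres (1° lat = 111100 m, cos φ = 0.947427): observed ΔN = 413.3 m, observed ΔE = 483.1 m.
Subtracting the expected shift leaves a residual of 413.3 − (448) = -34.7 m north and 483.1 − (449) = 34.1 m east.
Residual distance = √((-34.7)² + 34.1²) = 48.7 m.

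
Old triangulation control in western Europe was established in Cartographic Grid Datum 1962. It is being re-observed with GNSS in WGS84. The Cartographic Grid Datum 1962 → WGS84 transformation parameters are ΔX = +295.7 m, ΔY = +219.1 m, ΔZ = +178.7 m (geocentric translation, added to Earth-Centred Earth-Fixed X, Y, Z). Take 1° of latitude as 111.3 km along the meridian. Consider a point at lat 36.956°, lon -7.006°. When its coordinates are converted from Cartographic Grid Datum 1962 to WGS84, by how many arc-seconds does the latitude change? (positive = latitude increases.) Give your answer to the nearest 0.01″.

sin φ = 0.601202, cos φ = 0.799097, sin λ = -0.121973, cos λ = 0.992533.
North component: ΔN = −sin φ cos λ·ΔX − sin φ sin λ·ΔY + cos φ·ΔZ = −(0.601202)(0.992533)(295.7) − (0.601202)(-0.121973)(219.1) + (0.799097)(178.7) = -17.58 m.
1° of latitude spans 111300 m, so Δφ = -17.58 / 111300 × 3600 = -0.569″.

Δφ = -0.57″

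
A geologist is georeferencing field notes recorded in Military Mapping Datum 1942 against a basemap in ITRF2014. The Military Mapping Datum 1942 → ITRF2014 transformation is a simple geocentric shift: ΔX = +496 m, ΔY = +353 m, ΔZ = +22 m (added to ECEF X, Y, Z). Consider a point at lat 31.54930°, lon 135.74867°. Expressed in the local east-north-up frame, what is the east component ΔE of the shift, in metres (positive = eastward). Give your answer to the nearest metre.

The local east axis at (φ, λ) is (−sin λ, cos λ, 0), so ΔE = −sin(135.74867°)·496 + cos(135.74867°)·353 = -598.96 m.

ΔE = -599 m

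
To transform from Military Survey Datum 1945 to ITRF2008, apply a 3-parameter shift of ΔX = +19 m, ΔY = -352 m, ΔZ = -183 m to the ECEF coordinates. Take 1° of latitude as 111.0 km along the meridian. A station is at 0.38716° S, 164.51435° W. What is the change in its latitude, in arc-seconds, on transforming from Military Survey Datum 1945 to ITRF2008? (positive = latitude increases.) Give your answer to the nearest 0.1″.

Δφ = -5.9″

sin φ = -0.006757, cos φ = 0.999977, sin λ = -0.266997, cos λ = -0.963697.
North component: ΔN = −sin φ cos λ·ΔX − sin φ sin λ·ΔY + cos φ·ΔZ = −(-0.006757)(-0.963697)(19) − (-0.006757)(-0.266997)(-352) + (0.999977)(-183) = -182.48 m.
1° of latitude spans 111000 m, so Δφ = -182.48 / 111000 × 3600 = -5.918″.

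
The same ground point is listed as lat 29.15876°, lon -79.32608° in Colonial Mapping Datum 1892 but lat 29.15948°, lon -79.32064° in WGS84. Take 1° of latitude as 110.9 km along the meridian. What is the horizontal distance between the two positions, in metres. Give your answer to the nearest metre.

Δφ = 29.15948° − 29.15876° = +0.00072°; Δλ = -79.32064° − -79.32608° = +0.00544°.
ΔN = Δφ × 110900 = 79.8 m; ΔE = Δλ × 110900 × cos(29.15876°) = +0.00544 × 110900 × 0.873273 = 526.8 m.
Distance = √(ΔE² + ΔN²) = √(526.8² + 79.8²) = 532.9 m.

533 m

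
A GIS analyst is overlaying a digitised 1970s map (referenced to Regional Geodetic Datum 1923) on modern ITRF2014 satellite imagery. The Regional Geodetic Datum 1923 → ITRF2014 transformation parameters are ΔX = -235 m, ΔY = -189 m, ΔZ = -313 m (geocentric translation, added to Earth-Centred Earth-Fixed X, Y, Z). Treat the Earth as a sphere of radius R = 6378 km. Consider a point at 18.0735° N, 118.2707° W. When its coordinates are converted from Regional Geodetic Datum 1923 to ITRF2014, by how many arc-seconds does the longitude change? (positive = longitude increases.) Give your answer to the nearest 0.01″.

Δλ = -4.00″

sin φ = 0.310237, cos φ = 0.950659, sin λ = -0.880720, cos λ = -0.473638.
East component: ΔE = −sin λ·ΔX + cos λ·ΔY = −(-0.880720)(-235) + (-0.473638)(-189) = -117.45 m.
1° of latitude spans πR/180 = 111317 m; at latitude φ, 1° of longitude spans that × cos φ = 105824.6 m, so Δλ = -117.45 / 105824.6 × 3600 = -3.996″.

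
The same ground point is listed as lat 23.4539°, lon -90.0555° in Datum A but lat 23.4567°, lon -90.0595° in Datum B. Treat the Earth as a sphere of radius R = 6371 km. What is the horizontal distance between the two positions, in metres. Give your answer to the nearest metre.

Δφ = 23.4567° − 23.4539° = +0.0028°; Δλ = -90.0595° − -90.0555° = -0.0040°.
1° along a meridian = πR/180 = 111195 m.
ΔN = Δφ × 111195 = 311.3 m; ΔE = Δλ × 111195 × cos(23.4539°) = -0.0040 × 111195 × 0.917381 = -408.0 m.
Distance = √(ΔE² + ΔN²) = √((-408.0)² + 311.3²) = 513.3 m.

513 m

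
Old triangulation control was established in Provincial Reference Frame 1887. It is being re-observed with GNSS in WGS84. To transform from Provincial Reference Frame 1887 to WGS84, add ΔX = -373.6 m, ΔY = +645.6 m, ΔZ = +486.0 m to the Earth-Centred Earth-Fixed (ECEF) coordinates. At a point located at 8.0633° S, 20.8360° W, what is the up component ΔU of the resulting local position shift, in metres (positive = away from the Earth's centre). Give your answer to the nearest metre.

At φ = -8.0633°, λ = -20.8360°: sin φ = -0.140267, cos φ = 0.990114, sin λ = -0.355694, cos λ = 0.934602.
ΔU = cos φ cos λ·ΔX + cos φ sin λ·ΔY + sin φ·ΔZ = (0.990114)(0.934602)(-373.6) + (0.990114)(-0.355694)(645.6) + (-0.140267)(486.0) = -641.25 m.

ΔU = -641 m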